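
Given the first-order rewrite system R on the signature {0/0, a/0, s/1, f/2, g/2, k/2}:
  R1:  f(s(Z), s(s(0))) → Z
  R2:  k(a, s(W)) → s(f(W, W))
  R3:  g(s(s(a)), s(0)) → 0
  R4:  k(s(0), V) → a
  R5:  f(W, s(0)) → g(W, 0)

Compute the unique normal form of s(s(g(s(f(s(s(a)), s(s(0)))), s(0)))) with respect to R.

s(s(0))

1. s(s(g(s(f(s(s(a)), s(s(0)))), s(0))))  →  s(s(g(s(s(a)), s(0))))   [R1 at 1.1.1.1]
2. s(s(g(s(s(a)), s(0))))  →  s(s(0))   [R3 at 1.1]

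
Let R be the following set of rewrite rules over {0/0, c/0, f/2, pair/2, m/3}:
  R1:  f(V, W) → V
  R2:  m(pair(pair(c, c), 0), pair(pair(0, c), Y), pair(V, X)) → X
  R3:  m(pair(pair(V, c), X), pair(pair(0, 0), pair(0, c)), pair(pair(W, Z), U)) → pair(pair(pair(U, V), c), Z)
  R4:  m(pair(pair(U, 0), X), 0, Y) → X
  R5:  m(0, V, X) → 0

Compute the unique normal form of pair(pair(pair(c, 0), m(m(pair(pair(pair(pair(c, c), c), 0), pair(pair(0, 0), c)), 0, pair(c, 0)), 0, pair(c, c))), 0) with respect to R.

pair(pair(pair(c, 0), c), 0)

1. pair(pair(pair(c, 0), m(m(pair(pair(pair(pair(c, c), c), 0), pair(pair(0, 0), c)), 0, pair(c, 0)), 0, pair(c, c))), 0)  →  pair(pair(pair(c, 0), m(pair(pair(0, 0), c), 0, pair(c, c))), 0)   [R4 at 1.2.1]
2. pair(pair(pair(c, 0), m(pair(pair(0, 0), c), 0, pair(c, c))), 0)  →  pair(pair(pair(c, 0), c), 0)   [R4 at 1.2]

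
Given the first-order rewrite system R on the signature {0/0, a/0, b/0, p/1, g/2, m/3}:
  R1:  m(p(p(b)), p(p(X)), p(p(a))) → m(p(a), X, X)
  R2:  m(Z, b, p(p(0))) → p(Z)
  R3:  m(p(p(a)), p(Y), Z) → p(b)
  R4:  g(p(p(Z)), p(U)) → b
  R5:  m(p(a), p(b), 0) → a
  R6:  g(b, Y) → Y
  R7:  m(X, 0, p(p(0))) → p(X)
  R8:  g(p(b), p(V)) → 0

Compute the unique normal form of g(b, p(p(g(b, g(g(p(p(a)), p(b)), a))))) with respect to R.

1. g(b, p(p(g(b, g(g(p(p(a)), p(b)), a)))))  →  p(p(g(b, g(g(p(p(a)), p(b)), a))))   [R6 at ε]
2. p(p(g(b, g(g(p(p(a)), p(b)), a))))  →  p(p(g(g(p(p(a)), p(b)), a)))   [R6 at 1.1]
3. p(p(g(g(p(p(a)), p(b)), a)))  →  p(p(g(b, a)))   [R4 at 1.1.1]
4. p(p(g(b, a)))  →  p(p(a))   [R6 at 1.1]

p(p(a))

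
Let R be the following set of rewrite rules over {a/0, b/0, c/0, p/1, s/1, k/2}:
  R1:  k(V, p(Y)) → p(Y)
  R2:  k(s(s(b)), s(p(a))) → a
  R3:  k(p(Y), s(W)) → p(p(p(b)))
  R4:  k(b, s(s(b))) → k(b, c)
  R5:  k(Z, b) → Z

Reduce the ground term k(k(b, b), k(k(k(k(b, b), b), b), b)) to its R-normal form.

1. k(k(b, b), k(k(k(k(b, b), b), b), b))  →  k(b, k(k(k(k(b, b), b), b), b))   [R5 at 1]
2. k(b, k(k(k(k(b, b), b), b), b))  →  k(b, k(k(k(b, b), b), b))   [R5 at 2]
3. k(b, k(k(k(b, b), b), b))  →  k(b, k(k(b, b), b))   [R5 at 2]
4. k(b, k(k(b, b), b))  →  k(b, k(b, b))   [R5 at 2]
5. k(b, k(b, b))  →  k(b, b)   [R5 at 2]
6. k(b, b)  →  b   [R5 at ε]

b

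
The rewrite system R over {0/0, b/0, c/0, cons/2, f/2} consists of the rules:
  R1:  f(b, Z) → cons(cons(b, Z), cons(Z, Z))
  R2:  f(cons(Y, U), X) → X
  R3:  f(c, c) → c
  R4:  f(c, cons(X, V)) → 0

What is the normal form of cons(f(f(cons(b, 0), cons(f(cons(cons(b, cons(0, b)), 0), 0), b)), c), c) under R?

cons(c, c)

1. cons(f(f(cons(b, 0), cons(f(cons(cons(b, cons(0, b)), 0), 0), b)), c), c)  →  cons(f(cons(f(cons(cons(b, cons(0, b)), 0), 0), b), c), c)   [R2 at 1.1]
2. cons(f(cons(f(cons(cons(b, cons(0, b)), 0), 0), b), c), c)  →  cons(c, c)   [R2 at 1]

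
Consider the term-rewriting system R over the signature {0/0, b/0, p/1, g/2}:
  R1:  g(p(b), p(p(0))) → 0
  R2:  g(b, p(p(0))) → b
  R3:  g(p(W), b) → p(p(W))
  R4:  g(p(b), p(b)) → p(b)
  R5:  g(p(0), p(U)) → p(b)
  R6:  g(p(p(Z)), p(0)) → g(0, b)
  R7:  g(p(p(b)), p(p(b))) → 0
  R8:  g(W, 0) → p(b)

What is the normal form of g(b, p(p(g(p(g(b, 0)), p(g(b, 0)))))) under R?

b

1. g(b, p(p(g(p(g(b, 0)), p(g(b, 0))))))  →  g(b, p(p(g(p(p(b)), p(g(b, 0))))))   [R8 at 2.1.1.1.1]
2. g(b, p(p(g(p(p(b)), p(g(b, 0))))))  →  g(b, p(p(g(p(p(b)), p(p(b))))))   [R8 at 2.1.1.2.1]
3. g(b, p(p(g(p(p(b)), p(p(b))))))  →  g(b, p(p(0)))   [R7 at 2.1.1]
4. g(b, p(p(0)))  →  b   [R2 at ε]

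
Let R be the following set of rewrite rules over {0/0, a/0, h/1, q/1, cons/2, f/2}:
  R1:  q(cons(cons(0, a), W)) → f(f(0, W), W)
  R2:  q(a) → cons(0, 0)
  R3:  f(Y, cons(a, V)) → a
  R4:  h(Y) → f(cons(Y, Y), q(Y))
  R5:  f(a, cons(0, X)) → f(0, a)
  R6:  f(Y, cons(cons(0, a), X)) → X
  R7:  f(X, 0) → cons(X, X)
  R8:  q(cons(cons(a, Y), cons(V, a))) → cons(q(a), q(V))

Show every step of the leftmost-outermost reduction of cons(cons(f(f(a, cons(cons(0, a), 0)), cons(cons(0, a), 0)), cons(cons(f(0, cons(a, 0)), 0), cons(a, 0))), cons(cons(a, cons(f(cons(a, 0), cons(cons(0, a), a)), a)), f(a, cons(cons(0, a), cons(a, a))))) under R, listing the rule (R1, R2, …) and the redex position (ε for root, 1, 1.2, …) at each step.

1. cons(cons(f(f(a, cons(cons(0, a), 0)), cons(cons(0, a), 0)), cons(cons(f(0, cons(a, 0)), 0), cons(a, 0))), cons(cons(a, cons(f(cons(a, 0), cons(cons(0, a), a)), a)), f(a, cons(cons(0, a), cons(a, a)))))  →  cons(cons(0, cons(cons(f(0, cons(a, 0)), 0), cons(a, 0))), cons(cons(a, cons(f(cons(a, 0), cons(cons(0, a), a)), a)), f(a, cons(cons(0, a), cons(a, a)))))   [R6 at 1.1]
2. cons(cons(0, cons(cons(f(0, cons(a, 0)), 0), cons(a, 0))), cons(cons(a, cons(f(cons(a, 0), cons(cons(0, a), a)), a)), f(a, cons(cons(0, a), cons(a, a)))))  →  cons(cons(0, cons(cons(a, 0), cons(a, 0))), cons(cons(a, cons(f(cons(a, 0), cons(cons(0, a), a)), a)), f(a, cons(cons(0, a), cons(a, a)))))   [R3 at 1.2.1.1]
3. cons(cons(0, cons(cons(a, 0), cons(a, 0))), cons(cons(a, cons(f(cons(a, 0), cons(cons(0, a), a)), a)), f(a, cons(cons(0, a), cons(a, a)))))  →  cons(cons(0, cons(cons(a, 0), cons(a, 0))), cons(cons(a, cons(a, a)), f(a, cons(cons(0, a), cons(a, a)))))   [R6 at 2.1.2.1]
4. cons(cons(0, cons(cons(a, 0), cons(a, 0))), cons(cons(a, cons(a, a)), f(a, cons(cons(0, a), cons(a, a)))))  →  cons(cons(0, cons(cons(a, 0), cons(a, 0))), cons(cons(a, cons(a, a)), cons(a, a)))   [R6 at 2.2]

cons(cons(0, cons(cons(a, 0), cons(a, 0))), cons(cons(a, cons(a, a)), cons(a, a)))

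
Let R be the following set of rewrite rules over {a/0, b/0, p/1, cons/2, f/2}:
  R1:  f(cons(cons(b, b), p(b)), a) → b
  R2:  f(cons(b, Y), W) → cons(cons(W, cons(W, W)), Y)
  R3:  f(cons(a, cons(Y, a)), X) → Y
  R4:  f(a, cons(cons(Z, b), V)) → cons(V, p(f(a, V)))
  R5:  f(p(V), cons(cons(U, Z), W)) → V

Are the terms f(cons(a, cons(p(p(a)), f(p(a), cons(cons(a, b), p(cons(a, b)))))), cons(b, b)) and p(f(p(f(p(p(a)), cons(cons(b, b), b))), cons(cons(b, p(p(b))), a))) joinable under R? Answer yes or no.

yes — NF(t₁) = p(p(a)), NF(t₂) = p(p(a))

Reduce t₁ = f(cons(a, cons(p(p(a)), f(p(a), cons(cons(a, b), p(cons(a, b)))))), cons(b, b)):
1. f(cons(a, cons(p(p(a)), f(p(a), cons(cons(a, b), p(cons(a, b)))))), cons(b, b))  →  f(cons(a, cons(p(p(a)), a)), cons(b, b))   [R5 at 1.2.2]
2. f(cons(a, cons(p(p(a)), a)), cons(b, b))  →  p(p(a))   [R3 at ε]

Reduce t₂ = p(f(p(f(p(p(a)), cons(cons(b, b), b))), cons(cons(b, p(p(b))), a))):
1. p(f(p(f(p(p(a)), cons(cons(b, b), b))), cons(cons(b, p(p(b))), a)))  →  p(f(p(p(a)), cons(cons(b, b), b)))   [R5 at 1]
2. p(f(p(p(a)), cons(cons(b, b), b)))  →  p(p(a))   [R5 at 1]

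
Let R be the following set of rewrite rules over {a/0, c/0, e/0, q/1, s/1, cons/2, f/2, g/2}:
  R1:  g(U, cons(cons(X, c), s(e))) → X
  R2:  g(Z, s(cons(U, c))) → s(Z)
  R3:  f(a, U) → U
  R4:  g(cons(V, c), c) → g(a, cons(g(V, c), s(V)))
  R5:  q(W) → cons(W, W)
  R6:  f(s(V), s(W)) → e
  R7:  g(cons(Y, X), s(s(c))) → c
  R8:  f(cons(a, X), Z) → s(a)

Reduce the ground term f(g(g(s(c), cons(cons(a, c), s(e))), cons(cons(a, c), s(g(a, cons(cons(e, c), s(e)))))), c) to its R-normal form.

c

1. f(g(g(s(c), cons(cons(a, c), s(e))), cons(cons(a, c), s(g(a, cons(cons(e, c), s(e)))))), c)  →  f(g(a, cons(cons(a, c), s(g(a, cons(cons(e, c), s(e)))))), c)   [R1 at 1.1]
2. f(g(a, cons(cons(a, c), s(g(a, cons(cons(e, c), s(e)))))), c)  →  f(g(a, cons(cons(a, c), s(e))), c)   [R1 at 1.2.2.1]
3. f(g(a, cons(cons(a, c), s(e))), c)  →  f(a, c)   [R1 at 1]
4. f(a, c)  →  c   [R3 at ε]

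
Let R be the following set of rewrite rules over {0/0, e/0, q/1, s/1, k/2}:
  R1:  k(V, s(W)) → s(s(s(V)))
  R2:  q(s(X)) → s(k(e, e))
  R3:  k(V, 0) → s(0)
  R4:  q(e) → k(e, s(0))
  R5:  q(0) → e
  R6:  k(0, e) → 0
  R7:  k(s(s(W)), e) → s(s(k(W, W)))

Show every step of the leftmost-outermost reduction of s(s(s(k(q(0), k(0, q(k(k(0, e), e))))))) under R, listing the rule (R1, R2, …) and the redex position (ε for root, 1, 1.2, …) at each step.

s(s(s(s(0))))

1. s(s(s(k(q(0), k(0, q(k(k(0, e), e)))))))  →  s(s(s(k(e, k(0, q(k(k(0, e), e)))))))   [R5 at 1.1.1.1]
2. s(s(s(k(e, k(0, q(k(k(0, e), e)))))))  →  s(s(s(k(e, k(0, q(k(0, e)))))))   [R6 at 1.1.1.2.2.1.1]
3. s(s(s(k(e, k(0, q(k(0, e)))))))  →  s(s(s(k(e, k(0, q(0))))))   [R6 at 1.1.1.2.2.1]
4. s(s(s(k(e, k(0, q(0))))))  →  s(s(s(k(e, k(0, e)))))   [R5 at 1.1.1.2.2]
5. s(s(s(k(e, k(0, e)))))  →  s(s(s(k(e, 0))))   [R6 at 1.1.1.2]
6. s(s(s(k(e, 0))))  →  s(s(s(s(0))))   [R3 at 1.1.1]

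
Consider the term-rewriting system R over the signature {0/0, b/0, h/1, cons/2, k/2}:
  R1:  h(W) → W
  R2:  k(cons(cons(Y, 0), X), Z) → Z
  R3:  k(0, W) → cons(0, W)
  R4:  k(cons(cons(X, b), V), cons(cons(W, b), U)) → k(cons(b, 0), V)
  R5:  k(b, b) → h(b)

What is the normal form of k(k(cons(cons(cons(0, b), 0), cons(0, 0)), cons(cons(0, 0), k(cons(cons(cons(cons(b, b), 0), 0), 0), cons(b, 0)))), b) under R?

b

1. k(k(cons(cons(cons(0, b), 0), cons(0, 0)), cons(cons(0, 0), k(cons(cons(cons(cons(b, b), 0), 0), 0), cons(b, 0)))), b)  →  k(cons(cons(0, 0), k(cons(cons(cons(cons(b, b), 0), 0), 0), cons(b, 0))), b)   [R2 at 1]
2. k(cons(cons(0, 0), k(cons(cons(cons(cons(b, b), 0), 0), 0), cons(b, 0))), b)  →  b   [R2 at ε]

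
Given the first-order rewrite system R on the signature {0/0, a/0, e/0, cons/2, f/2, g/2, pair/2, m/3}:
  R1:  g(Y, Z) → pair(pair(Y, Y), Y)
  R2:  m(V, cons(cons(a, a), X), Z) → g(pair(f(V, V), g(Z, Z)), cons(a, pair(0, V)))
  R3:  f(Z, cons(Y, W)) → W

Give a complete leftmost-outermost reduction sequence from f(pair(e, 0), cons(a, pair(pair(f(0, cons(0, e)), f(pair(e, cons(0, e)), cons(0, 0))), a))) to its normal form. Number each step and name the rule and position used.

pair(pair(e, 0), a)

1. f(pair(e, 0), cons(a, pair(pair(f(0, cons(0, e)), f(pair(e, cons(0, e)), cons(0, 0))), a)))  →  pair(pair(f(0, cons(0, e)), f(pair(e, cons(0, e)), cons(0, 0))), a)   [R3 at ε]
2. pair(pair(f(0, cons(0, e)), f(pair(e, cons(0, e)), cons(0, 0))), a)  →  pair(pair(e, f(pair(e, cons(0, e)), cons(0, 0))), a)   [R3 at 1.1]
3. pair(pair(e, f(pair(e, cons(0, e)), cons(0, 0))), a)  →  pair(pair(e, 0), a)   [R3 at 1.2]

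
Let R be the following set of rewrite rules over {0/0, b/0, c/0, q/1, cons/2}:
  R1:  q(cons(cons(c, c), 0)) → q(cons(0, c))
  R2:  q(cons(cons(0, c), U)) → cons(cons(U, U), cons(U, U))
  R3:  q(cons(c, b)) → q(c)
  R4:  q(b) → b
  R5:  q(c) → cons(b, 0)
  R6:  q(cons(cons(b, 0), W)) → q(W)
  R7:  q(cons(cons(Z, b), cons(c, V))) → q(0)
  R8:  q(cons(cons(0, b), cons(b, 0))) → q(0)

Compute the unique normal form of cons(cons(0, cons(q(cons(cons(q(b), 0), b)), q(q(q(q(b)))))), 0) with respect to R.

1. cons(cons(0, cons(q(cons(cons(q(b), 0), b)), q(q(q(q(b)))))), 0)  →  cons(cons(0, cons(q(cons(cons(b, 0), b)), q(q(q(q(b)))))), 0)   [R4 at 1.2.1.1.1.1]
2. cons(cons(0, cons(q(cons(cons(b, 0), b)), q(q(q(q(b)))))), 0)  →  cons(cons(0, cons(q(b), q(q(q(q(b)))))), 0)   [R6 at 1.2.1]
3. cons(cons(0, cons(q(b), q(q(q(q(b)))))), 0)  →  cons(cons(0, cons(b, q(q(q(q(b)))))), 0)   [R4 at 1.2.1]
4. cons(cons(0, cons(b, q(q(q(q(b)))))), 0)  →  cons(cons(0, cons(b, q(q(q(b))))), 0)   [R4 at 1.2.2.1.1.1]
5. cons(cons(0, cons(b, q(q(q(b))))), 0)  →  cons(cons(0, cons(b, q(q(b)))), 0)   [R4 at 1.2.2.1.1]
6. cons(cons(0, cons(b, q(q(b)))), 0)  →  cons(cons(0, cons(b, q(b))), 0)   [R4 at 1.2.2.1]
7. cons(cons(0, cons(b, q(b))), 0)  →  cons(cons(0, cons(b, b)), 0)   [R4 at 1.2.2]

cons(cons(0, cons(b, b)), 0)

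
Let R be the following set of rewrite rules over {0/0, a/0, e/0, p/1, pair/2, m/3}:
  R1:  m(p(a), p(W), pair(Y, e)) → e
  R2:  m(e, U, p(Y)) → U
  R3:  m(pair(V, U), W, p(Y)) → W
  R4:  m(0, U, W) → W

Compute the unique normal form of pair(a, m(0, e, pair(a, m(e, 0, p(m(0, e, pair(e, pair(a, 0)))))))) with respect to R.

pair(a, pair(a, 0))

1. pair(a, m(0, e, pair(a, m(e, 0, p(m(0, e, pair(e, pair(a, 0))))))))  →  pair(a, pair(a, m(e, 0, p(m(0, e, pair(e, pair(a, 0)))))))   [R4 at 2]
2. pair(a, pair(a, m(e, 0, p(m(0, e, pair(e, pair(a, 0)))))))  →  pair(a, pair(a, 0))   [R2 at 2.2]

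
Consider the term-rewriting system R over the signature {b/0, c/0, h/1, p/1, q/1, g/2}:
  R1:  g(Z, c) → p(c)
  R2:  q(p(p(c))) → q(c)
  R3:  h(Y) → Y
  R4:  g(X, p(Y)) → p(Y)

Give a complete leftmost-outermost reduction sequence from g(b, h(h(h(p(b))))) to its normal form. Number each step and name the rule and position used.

p(b)

1. g(b, h(h(h(p(b)))))  →  g(b, h(h(p(b))))   [R3 at 2]
2. g(b, h(h(p(b))))  →  g(b, h(p(b)))   [R3 at 2]
3. g(b, h(p(b)))  →  g(b, p(b))   [R3 at 2]
4. g(b, p(b))  →  p(b)   [R4 at ε]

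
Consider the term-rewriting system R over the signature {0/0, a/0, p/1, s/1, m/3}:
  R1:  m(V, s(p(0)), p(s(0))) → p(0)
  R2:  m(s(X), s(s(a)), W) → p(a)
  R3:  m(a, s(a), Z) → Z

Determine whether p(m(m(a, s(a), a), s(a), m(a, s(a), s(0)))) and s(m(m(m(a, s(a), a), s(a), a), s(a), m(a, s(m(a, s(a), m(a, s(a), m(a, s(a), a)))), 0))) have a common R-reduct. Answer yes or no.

Reduce t₁ = p(m(m(a, s(a), a), s(a), m(a, s(a), s(0)))):
1. p(m(m(a, s(a), a), s(a), m(a, s(a), s(0))))  →  p(m(a, s(a), m(a, s(a), s(0))))   [R3 at 1.1]
2. p(m(a, s(a), m(a, s(a), s(0))))  →  p(m(a, s(a), s(0)))   [R3 at 1]
3. p(m(a, s(a), s(0)))  →  p(s(0))   [R3 at 1]

Reduce t₂ = s(m(m(m(a, s(a), a), s(a), a), s(a), m(a, s(m(a, s(a), m(a, s(a), m(a, s(a), a)))), 0))):
1. s(m(m(m(a, s(a), a), s(a), a), s(a), m(a, s(m(a, s(a), m(a, s(a), m(a, s(a), a)))), 0)))  →  s(m(m(a, s(a), a), s(a), m(a, s(m(a, s(a), m(a, s(a), m(a, s(a), a)))), 0)))   [R3 at 1.1.1]
2. s(m(m(a, s(a), a), s(a), m(a, s(m(a, s(a), m(a, s(a), m(a, s(a), a)))), 0)))  →  s(m(a, s(a), m(a, s(m(a, s(a), m(a, s(a), m(a, s(a), a)))), 0)))   [R3 at 1.1]
3. s(m(a, s(a), m(a, s(m(a, s(a), m(a, s(a), m(a, s(a), a)))), 0)))  →  s(m(a, s(m(a, s(a), m(a, s(a), m(a, s(a), a)))), 0))   [R3 at 1]
4. s(m(a, s(m(a, s(a), m(a, s(a), m(a, s(a), a)))), 0))  →  s(m(a, s(m(a, s(a), m(a, s(a), a))), 0))   [R3 at 1.2.1]
5. s(m(a, s(m(a, s(a), m(a, s(a), a))), 0))  →  s(m(a, s(m(a, s(a), a)), 0))   [R3 at 1.2.1]
6. s(m(a, s(m(a, s(a), a)), 0))  →  s(m(a, s(a), 0))   [R3 at 1.2.1]
7. s(m(a, s(a), 0))  →  s(0)   [R3 at 1]

no — NF(t₁) = p(s(0)), NF(t₂) = s(0)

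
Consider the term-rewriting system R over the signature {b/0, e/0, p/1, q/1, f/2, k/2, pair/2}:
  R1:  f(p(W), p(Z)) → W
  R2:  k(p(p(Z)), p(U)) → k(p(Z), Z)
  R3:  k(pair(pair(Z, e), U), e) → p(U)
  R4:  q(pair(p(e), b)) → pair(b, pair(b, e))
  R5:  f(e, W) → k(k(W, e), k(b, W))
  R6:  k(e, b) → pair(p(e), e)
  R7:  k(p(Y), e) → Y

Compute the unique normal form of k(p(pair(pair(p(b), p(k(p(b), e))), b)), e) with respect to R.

pair(pair(p(b), p(b)), b)

1. k(p(pair(pair(p(b), p(k(p(b), e))), b)), e)  →  pair(pair(p(b), p(k(p(b), e))), b)   [R7 at ε]
2. pair(pair(p(b), p(k(p(b), e))), b)  →  pair(pair(p(b), p(b)), b)   [R7 at 1.2.1]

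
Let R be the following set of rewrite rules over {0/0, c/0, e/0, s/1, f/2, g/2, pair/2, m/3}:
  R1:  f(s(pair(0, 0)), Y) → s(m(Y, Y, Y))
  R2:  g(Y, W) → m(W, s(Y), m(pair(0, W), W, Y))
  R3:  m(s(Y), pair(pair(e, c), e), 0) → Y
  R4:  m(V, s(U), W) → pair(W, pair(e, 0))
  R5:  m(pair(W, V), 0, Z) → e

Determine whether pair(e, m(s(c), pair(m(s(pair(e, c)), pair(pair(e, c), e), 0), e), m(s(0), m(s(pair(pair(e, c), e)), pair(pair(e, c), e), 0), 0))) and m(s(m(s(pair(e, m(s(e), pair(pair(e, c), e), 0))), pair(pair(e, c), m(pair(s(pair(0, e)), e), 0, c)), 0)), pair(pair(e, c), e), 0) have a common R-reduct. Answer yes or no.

no — NF(t₁) = pair(e, c), NF(t₂) = pair(e, e)

Reduce t₁ = pair(e, m(s(c), pair(m(s(pair(e, c)), pair(pair(e, c), e), 0), e), m(s(0), m(s(pair(pair(e, c), e)), pair(pair(e, c), e), 0), 0))):
1. pair(e, m(s(c), pair(m(s(pair(e, c)), pair(pair(e, c), e), 0), e), m(s(0), m(s(pair(pair(e, c), e)), pair(pair(e, c), e), 0), 0)))  →  pair(e, m(s(c), pair(pair(e, c), e), m(s(0), m(s(pair(pair(e, c), e)), pair(pair(e, c), e), 0), 0)))   [R3 at 2.2.1]
2. pair(e, m(s(c), pair(pair(e, c), e), m(s(0), m(s(pair(pair(e, c), e)), pair(pair(e, c), e), 0), 0)))  →  pair(e, m(s(c), pair(pair(e, c), e), m(s(0), pair(pair(e, c), e), 0)))   [R3 at 2.3.2]
3. pair(e, m(s(c), pair(pair(e, c), e), m(s(0), pair(pair(e, c), e), 0)))  →  pair(e, m(s(c), pair(pair(e, c), e), 0))   [R3 at 2.3]
4. pair(e, m(s(c), pair(pair(e, c), e), 0))  →  pair(e, c)   [R3 at 2]

Reduce t₂ = m(s(m(s(pair(e, m(s(e), pair(pair(e, c), e), 0))), pair(pair(e, c), m(pair(s(pair(0, e)), e), 0, c)), 0)), pair(pair(e, c), e), 0):
1. m(s(m(s(pair(e, m(s(e), pair(pair(e, c), e), 0))), pair(pair(e, c), m(pair(s(pair(0, e)), e), 0, c)), 0)), pair(pair(e, c), e), 0)  →  m(s(pair(e, m(s(e), pair(pair(e, c), e), 0))), pair(pair(e, c), m(pair(s(pair(0, e)), e), 0, c)), 0)   [R3 at ε]
2. m(s(pair(e, m(s(e), pair(pair(e, c), e), 0))), pair(pair(e, c), m(pair(s(pair(0, e)), e), 0, c)), 0)  →  m(s(pair(e, e)), pair(pair(e, c), m(pair(s(pair(0, e)), e), 0, c)), 0)   [R3 at 1.1.2]
3. m(s(pair(e, e)), pair(pair(e, c), m(pair(s(pair(0, e)), e), 0, c)), 0)  →  m(s(pair(e, e)), pair(pair(e, c), e), 0)   [R5 at 2.2]
4. m(s(pair(e, e)), pair(pair(e, c), e), 0)  →  pair(e, e)   [R3 at ε]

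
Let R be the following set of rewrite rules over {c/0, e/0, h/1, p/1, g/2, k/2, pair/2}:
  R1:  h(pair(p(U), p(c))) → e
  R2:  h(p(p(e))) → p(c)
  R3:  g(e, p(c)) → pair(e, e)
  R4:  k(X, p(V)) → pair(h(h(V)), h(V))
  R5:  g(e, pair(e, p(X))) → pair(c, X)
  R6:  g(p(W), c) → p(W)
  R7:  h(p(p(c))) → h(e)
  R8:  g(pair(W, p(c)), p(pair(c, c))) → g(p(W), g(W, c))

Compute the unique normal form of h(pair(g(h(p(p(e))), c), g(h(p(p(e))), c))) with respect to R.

e

1. h(pair(g(h(p(p(e))), c), g(h(p(p(e))), c)))  →  h(pair(g(p(c), c), g(h(p(p(e))), c)))   [R2 at 1.1.1]
2. h(pair(g(p(c), c), g(h(p(p(e))), c)))  →  h(pair(p(c), g(h(p(p(e))), c)))   [R6 at 1.1]
3. h(pair(p(c), g(h(p(p(e))), c)))  →  h(pair(p(c), g(p(c), c)))   [R2 at 1.2.1]
4. h(pair(p(c), g(p(c), c)))  →  h(pair(p(c), p(c)))   [R6 at 1.2]
5. h(pair(p(c), p(c)))  →  e   [R1 at ε]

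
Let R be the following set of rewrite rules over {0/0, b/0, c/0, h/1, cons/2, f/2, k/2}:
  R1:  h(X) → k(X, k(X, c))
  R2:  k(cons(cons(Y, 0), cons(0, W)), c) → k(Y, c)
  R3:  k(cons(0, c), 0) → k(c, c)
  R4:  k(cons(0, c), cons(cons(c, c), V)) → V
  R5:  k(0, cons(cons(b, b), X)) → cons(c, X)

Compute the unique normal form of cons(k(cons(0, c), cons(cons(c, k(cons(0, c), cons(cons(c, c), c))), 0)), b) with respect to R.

1. cons(k(cons(0, c), cons(cons(c, k(cons(0, c), cons(cons(c, c), c))), 0)), b)  →  cons(k(cons(0, c), cons(cons(c, c), 0)), b)   [R4 at 1.2.1.2]
2. cons(k(cons(0, c), cons(cons(c, c), 0)), b)  →  cons(0, b)   [R4 at 1]

cons(0, b)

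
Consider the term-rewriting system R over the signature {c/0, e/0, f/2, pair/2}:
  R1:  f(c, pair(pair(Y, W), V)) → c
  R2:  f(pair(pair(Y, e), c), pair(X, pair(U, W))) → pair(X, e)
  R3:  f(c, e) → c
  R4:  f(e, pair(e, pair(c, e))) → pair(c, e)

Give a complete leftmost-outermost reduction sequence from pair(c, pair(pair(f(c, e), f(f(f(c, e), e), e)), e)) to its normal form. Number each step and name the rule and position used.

pair(c, pair(pair(c, c), e))

1. pair(c, pair(pair(f(c, e), f(f(f(c, e), e), e)), e))  →  pair(c, pair(pair(c, f(f(f(c, e), e), e)), e))   [R3 at 2.1.1]
2. pair(c, pair(pair(c, f(f(f(c, e), e), e)), e))  →  pair(c, pair(pair(c, f(f(c, e), e)), e))   [R3 at 2.1.2.1.1]
3. pair(c, pair(pair(c, f(f(c, e), e)), e))  →  pair(c, pair(pair(c, f(c, e)), e))   [R3 at 2.1.2.1]
4. pair(c, pair(pair(c, f(c, e)), e))  →  pair(c, pair(pair(c, c), e))   [R3 at 2.1.2]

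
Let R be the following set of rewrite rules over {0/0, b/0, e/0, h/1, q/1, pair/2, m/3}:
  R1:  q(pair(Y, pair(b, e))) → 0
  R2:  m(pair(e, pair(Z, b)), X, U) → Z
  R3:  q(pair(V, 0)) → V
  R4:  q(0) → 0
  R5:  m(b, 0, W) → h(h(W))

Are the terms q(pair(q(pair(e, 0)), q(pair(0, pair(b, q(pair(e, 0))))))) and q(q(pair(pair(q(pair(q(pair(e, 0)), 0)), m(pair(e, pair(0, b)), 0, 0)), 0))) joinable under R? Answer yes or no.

yes — NF(t₁) = e, NF(t₂) = e

Reduce t₁ = q(pair(q(pair(e, 0)), q(pair(0, pair(b, q(pair(e, 0))))))):
1. q(pair(q(pair(e, 0)), q(pair(0, pair(b, q(pair(e, 0)))))))  →  q(pair(e, q(pair(0, pair(b, q(pair(e, 0)))))))   [R3 at 1.1]
2. q(pair(e, q(pair(0, pair(b, q(pair(e, 0)))))))  →  q(pair(e, q(pair(0, pair(b, e)))))   [R3 at 1.2.1.2.2]
3. q(pair(e, q(pair(0, pair(b, e)))))  →  q(pair(e, 0))   [R1 at 1.2]
4. q(pair(e, 0))  →  e   [R3 at ε]

Reduce t₂ = q(q(pair(pair(q(pair(q(pair(e, 0)), 0)), m(pair(e, pair(0, b)), 0, 0)), 0))):
1. q(q(pair(pair(q(pair(q(pair(e, 0)), 0)), m(pair(e, pair(0, b)), 0, 0)), 0)))  →  q(pair(q(pair(q(pair(e, 0)), 0)), m(pair(e, pair(0, b)), 0, 0)))   [R3 at 1]
2. q(pair(q(pair(q(pair(e, 0)), 0)), m(pair(e, pair(0, b)), 0, 0)))  →  q(pair(q(pair(e, 0)), m(pair(e, pair(0, b)), 0, 0)))   [R3 at 1.1]
3. q(pair(q(pair(e, 0)), m(pair(e, pair(0, b)), 0, 0)))  →  q(pair(e, m(pair(e, pair(0, b)), 0, 0)))   [R3 at 1.1]
4. q(pair(e, m(pair(e, pair(0, b)), 0, 0)))  →  q(pair(e, 0))   [R2 at 1.2]
5. q(pair(e, 0))  →  e   [R3 at ε]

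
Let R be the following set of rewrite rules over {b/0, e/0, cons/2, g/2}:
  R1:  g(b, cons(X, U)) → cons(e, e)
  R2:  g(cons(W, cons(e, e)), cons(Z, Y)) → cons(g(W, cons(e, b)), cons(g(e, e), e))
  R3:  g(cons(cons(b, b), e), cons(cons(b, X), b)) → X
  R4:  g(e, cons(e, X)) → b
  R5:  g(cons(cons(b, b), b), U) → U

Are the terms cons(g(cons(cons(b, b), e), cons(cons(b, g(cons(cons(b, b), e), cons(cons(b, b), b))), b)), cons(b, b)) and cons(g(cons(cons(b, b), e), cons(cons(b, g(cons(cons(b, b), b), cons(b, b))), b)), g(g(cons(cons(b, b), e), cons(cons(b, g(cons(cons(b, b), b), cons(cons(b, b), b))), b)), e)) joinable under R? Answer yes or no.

Reduce t₁ = cons(g(cons(cons(b, b), e), cons(cons(b, g(cons(cons(b, b), e), cons(cons(b, b), b))), b)), cons(b, b)):
1. cons(g(cons(cons(b, b), e), cons(cons(b, g(cons(cons(b, b), e), cons(cons(b, b), b))), b)), cons(b, b))  →  cons(g(cons(cons(b, b), e), cons(cons(b, b), b)), cons(b, b))   [R3 at 1]
2. cons(g(cons(cons(b, b), e), cons(cons(b, b), b)), cons(b, b))  →  cons(b, cons(b, b))   [R3 at 1]

Reduce t₂ = cons(g(cons(cons(b, b), e), cons(cons(b, g(cons(cons(b, b), b), cons(b, b))), b)), g(g(cons(cons(b, b), e), cons(cons(b, g(cons(cons(b, b), b), cons(cons(b, b), b))), b)), e)):
1. cons(g(cons(cons(b, b), e), cons(cons(b, g(cons(cons(b, b), b), cons(b, b))), b)), g(g(cons(cons(b, b), e), cons(cons(b, g(cons(cons(b, b), b), cons(cons(b, b), b))), b)), e))  →  cons(g(cons(cons(b, b), b), cons(b, b)), g(g(cons(cons(b, b), e), cons(cons(b, g(cons(cons(b, b), b), cons(cons(b, b), b))), b)), e))   [R3 at 1]
2. cons(g(cons(cons(b, b), b), cons(b, b)), g(g(cons(cons(b, b), e), cons(cons(b, g(cons(cons(b, b), b), cons(cons(b, b), b))), b)), e))  →  cons(cons(b, b), g(g(cons(cons(b, b), e), cons(cons(b, g(cons(cons(b, b), b), cons(cons(b, b), b))), b)), e))   [R5 at 1]
3. cons(cons(b, b), g(g(cons(cons(b, b), e), cons(cons(b, g(cons(cons(b, b), b), cons(cons(b, b), b))), b)), e))  →  cons(cons(b, b), g(g(cons(cons(b, b), b), cons(cons(b, b), b)), e))   [R3 at 2.1]
4. cons(cons(b, b), g(g(cons(cons(b, b), b), cons(cons(b, b), b)), e))  →  cons(cons(b, b), g(cons(cons(b, b), b), e))   [R5 at 2.1]
5. cons(cons(b, b), g(cons(cons(b, b), b), e))  →  cons(cons(b, b), e)   [R5 at 2]

no — NF(t₁) = cons(b, cons(b, b)), NF(t₂) = cons(cons(b, b), e)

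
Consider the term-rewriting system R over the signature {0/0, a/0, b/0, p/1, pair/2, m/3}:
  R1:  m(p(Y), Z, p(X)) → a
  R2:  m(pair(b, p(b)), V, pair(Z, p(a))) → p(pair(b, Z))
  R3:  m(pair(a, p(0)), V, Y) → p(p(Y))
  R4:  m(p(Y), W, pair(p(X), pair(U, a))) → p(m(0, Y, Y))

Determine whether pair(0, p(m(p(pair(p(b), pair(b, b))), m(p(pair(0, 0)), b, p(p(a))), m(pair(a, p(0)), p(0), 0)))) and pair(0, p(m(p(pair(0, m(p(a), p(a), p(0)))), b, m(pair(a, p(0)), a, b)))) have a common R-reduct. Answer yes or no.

Reduce t₁ = pair(0, p(m(p(pair(p(b), pair(b, b))), m(p(pair(0, 0)), b, p(p(a))), m(pair(a, p(0)), p(0), 0)))):
1. pair(0, p(m(p(pair(p(b), pair(b, b))), m(p(pair(0, 0)), b, p(p(a))), m(pair(a, p(0)), p(0), 0))))  →  pair(0, p(m(p(pair(p(b), pair(b, b))), a, m(pair(a, p(0)), p(0), 0))))   [R1 at 2.1.2]
2. pair(0, p(m(p(pair(p(b), pair(b, b))), a, m(pair(a, p(0)), p(0), 0))))  →  pair(0, p(m(p(pair(p(b), pair(b, b))), a, p(p(0)))))   [R3 at 2.1.3]
3. pair(0, p(m(p(pair(p(b), pair(b, b))), a, p(p(0)))))  →  pair(0, p(a))   [R1 at 2.1]

Reduce t₂ = pair(0, p(m(p(pair(0, m(p(a), p(a), p(0)))), b, m(pair(a, p(0)), a, b)))):
1. pair(0, p(m(p(pair(0, m(p(a), p(a), p(0)))), b, m(pair(a, p(0)), a, b))))  →  pair(0, p(m(p(pair(0, a)), b, m(pair(a, p(0)), a, b))))   [R1 at 2.1.1.1.2]
2. pair(0, p(m(p(pair(0, a)), b, m(pair(a, p(0)), a, b))))  →  pair(0, p(m(p(pair(0, a)), b, p(p(b)))))   [R3 at 2.1.3]
3. pair(0, p(m(p(pair(0, a)), b, p(p(b)))))  →  pair(0, p(a))   [R1 at 2.1]

yes — NF(t₁) = pair(0, p(a)), NF(t₂) = pair(0, p(a))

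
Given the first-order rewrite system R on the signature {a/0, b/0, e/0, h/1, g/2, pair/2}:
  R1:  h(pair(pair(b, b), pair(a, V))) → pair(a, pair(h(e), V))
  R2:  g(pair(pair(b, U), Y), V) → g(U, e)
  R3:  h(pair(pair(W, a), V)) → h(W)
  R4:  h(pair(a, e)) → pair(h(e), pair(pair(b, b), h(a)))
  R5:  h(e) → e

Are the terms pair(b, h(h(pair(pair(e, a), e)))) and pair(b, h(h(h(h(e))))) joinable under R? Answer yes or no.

Reduce t₁ = pair(b, h(h(pair(pair(e, a), e)))):
1. pair(b, h(h(pair(pair(e, a), e))))  →  pair(b, h(h(e)))   [R3 at 2.1]
2. pair(b, h(h(e)))  →  pair(b, h(e))   [R5 at 2.1]
3. pair(b, h(e))  →  pair(b, e)   [R5 at 2]

Reduce t₂ = pair(b, h(h(h(h(e))))):
1. pair(b, h(h(h(h(e)))))  →  pair(b, h(h(h(e))))   [R5 at 2.1.1.1]
2. pair(b, h(h(h(e))))  →  pair(b, h(h(e)))   [R5 at 2.1.1]
3. pair(b, h(h(e)))  →  pair(b, h(e))   [R5 at 2.1]
4. pair(b, h(e))  →  pair(b, e)   [R5 at 2]

yes — NF(t₁) = pair(b, e), NF(t₂) = pair(b, e)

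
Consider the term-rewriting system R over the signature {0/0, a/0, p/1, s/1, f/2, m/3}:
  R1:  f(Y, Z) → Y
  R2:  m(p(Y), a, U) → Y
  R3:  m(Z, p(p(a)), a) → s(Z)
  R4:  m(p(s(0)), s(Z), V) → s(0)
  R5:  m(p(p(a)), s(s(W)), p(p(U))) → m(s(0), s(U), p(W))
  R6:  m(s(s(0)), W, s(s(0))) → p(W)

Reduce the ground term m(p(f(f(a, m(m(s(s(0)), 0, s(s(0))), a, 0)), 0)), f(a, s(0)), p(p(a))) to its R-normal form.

a

1. m(p(f(f(a, m(m(s(s(0)), 0, s(s(0))), a, 0)), 0)), f(a, s(0)), p(p(a)))  →  m(p(f(a, m(m(s(s(0)), 0, s(s(0))), a, 0))), f(a, s(0)), p(p(a)))   [R1 at 1.1]
2. m(p(f(a, m(m(s(s(0)), 0, s(s(0))), a, 0))), f(a, s(0)), p(p(a)))  →  m(p(a), f(a, s(0)), p(p(a)))   [R1 at 1.1]
3. m(p(a), f(a, s(0)), p(p(a)))  →  m(p(a), a, p(p(a)))   [R1 at 2]
4. m(p(a), a, p(p(a)))  →  a   [R2 at ε]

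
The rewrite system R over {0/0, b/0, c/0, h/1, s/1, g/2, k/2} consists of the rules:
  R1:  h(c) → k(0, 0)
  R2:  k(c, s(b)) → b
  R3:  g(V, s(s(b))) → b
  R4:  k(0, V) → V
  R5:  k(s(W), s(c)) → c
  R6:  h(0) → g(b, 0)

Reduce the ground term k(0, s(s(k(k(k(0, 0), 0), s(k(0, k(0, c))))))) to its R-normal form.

s(s(s(c)))

1. k(0, s(s(k(k(k(0, 0), 0), s(k(0, k(0, c)))))))  →  s(s(k(k(k(0, 0), 0), s(k(0, k(0, c))))))   [R4 at ε]
2. s(s(k(k(k(0, 0), 0), s(k(0, k(0, c))))))  →  s(s(k(k(0, 0), s(k(0, k(0, c))))))   [R4 at 1.1.1.1]
3. s(s(k(k(0, 0), s(k(0, k(0, c))))))  →  s(s(k(0, s(k(0, k(0, c))))))   [R4 at 1.1.1]
4. s(s(k(0, s(k(0, k(0, c))))))  →  s(s(s(k(0, k(0, c)))))   [R4 at 1.1]
5. s(s(s(k(0, k(0, c)))))  →  s(s(s(k(0, c))))   [R4 at 1.1.1]
6. s(s(s(k(0, c))))  →  s(s(s(c)))   [R4 at 1.1.1]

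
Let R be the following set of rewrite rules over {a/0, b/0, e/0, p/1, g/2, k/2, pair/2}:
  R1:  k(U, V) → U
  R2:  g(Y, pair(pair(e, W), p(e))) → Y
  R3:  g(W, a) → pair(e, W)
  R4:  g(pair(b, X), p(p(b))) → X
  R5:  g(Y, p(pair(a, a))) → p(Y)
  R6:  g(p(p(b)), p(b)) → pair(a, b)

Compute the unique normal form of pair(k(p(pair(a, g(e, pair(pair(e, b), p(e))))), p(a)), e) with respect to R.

1. pair(k(p(pair(a, g(e, pair(pair(e, b), p(e))))), p(a)), e)  →  pair(p(pair(a, g(e, pair(pair(e, b), p(e))))), e)   [R1 at 1]
2. pair(p(pair(a, g(e, pair(pair(e, b), p(e))))), e)  →  pair(p(pair(a, e)), e)   [R2 at 1.1.2]

pair(p(pair(a, e)), e)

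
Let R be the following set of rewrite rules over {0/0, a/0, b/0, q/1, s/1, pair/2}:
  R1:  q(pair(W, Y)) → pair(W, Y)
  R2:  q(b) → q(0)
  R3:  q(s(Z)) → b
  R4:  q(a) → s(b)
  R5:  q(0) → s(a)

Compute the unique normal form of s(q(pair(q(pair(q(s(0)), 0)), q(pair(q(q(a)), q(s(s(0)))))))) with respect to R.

1. s(q(pair(q(pair(q(s(0)), 0)), q(pair(q(q(a)), q(s(s(0))))))))  →  s(pair(q(pair(q(s(0)), 0)), q(pair(q(q(a)), q(s(s(0)))))))   [R1 at 1]
2. s(pair(q(pair(q(s(0)), 0)), q(pair(q(q(a)), q(s(s(0)))))))  →  s(pair(pair(q(s(0)), 0), q(pair(q(q(a)), q(s(s(0)))))))   [R1 at 1.1]
3. s(pair(pair(q(s(0)), 0), q(pair(q(q(a)), q(s(s(0)))))))  →  s(pair(pair(b, 0), q(pair(q(q(a)), q(s(s(0)))))))   [R3 at 1.1.1]
4. s(pair(pair(b, 0), q(pair(q(q(a)), q(s(s(0)))))))  →  s(pair(pair(b, 0), pair(q(q(a)), q(s(s(0))))))   [R1 at 1.2]
5. s(pair(pair(b, 0), pair(q(q(a)), q(s(s(0))))))  →  s(pair(pair(b, 0), pair(q(s(b)), q(s(s(0))))))   [R4 at 1.2.1.1]
6. s(pair(pair(b, 0), pair(q(s(b)), q(s(s(0))))))  →  s(pair(pair(b, 0), pair(b, q(s(s(0))))))   [R3 at 1.2.1]
7. s(pair(pair(b, 0), pair(b, q(s(s(0))))))  →  s(pair(pair(b, 0), pair(b, b)))   [R3 at 1.2.2]

s(pair(pair(b, 0), pair(b, b)))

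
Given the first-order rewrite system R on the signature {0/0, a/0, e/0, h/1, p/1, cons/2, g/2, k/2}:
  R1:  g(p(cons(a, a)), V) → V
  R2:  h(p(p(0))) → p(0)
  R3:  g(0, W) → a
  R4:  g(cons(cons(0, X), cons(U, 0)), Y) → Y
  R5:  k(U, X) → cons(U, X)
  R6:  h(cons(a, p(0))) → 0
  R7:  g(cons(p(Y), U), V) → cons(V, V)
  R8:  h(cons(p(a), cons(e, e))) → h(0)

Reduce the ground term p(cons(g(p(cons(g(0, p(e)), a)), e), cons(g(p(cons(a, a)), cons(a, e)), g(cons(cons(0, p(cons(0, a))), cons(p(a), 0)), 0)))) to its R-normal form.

p(cons(e, cons(cons(a, e), 0)))

1. p(cons(g(p(cons(g(0, p(e)), a)), e), cons(g(p(cons(a, a)), cons(a, e)), g(cons(cons(0, p(cons(0, a))), cons(p(a), 0)), 0))))  →  p(cons(g(p(cons(a, a)), e), cons(g(p(cons(a, a)), cons(a, e)), g(cons(cons(0, p(cons(0, a))), cons(p(a), 0)), 0))))   [R3 at 1.1.1.1.1]
2. p(cons(g(p(cons(a, a)), e), cons(g(p(cons(a, a)), cons(a, e)), g(cons(cons(0, p(cons(0, a))), cons(p(a), 0)), 0))))  →  p(cons(e, cons(g(p(cons(a, a)), cons(a, e)), g(cons(cons(0, p(cons(0, a))), cons(p(a), 0)), 0))))   [R1 at 1.1]
3. p(cons(e, cons(g(p(cons(a, a)), cons(a, e)), g(cons(cons(0, p(cons(0, a))), cons(p(a), 0)), 0))))  →  p(cons(e, cons(cons(a, e), g(cons(cons(0, p(cons(0, a))), cons(p(a), 0)), 0))))   [R1 at 1.2.1]
4. p(cons(e, cons(cons(a, e), g(cons(cons(0, p(cons(0, a))), cons(p(a), 0)), 0))))  →  p(cons(e, cons(cons(a, e), 0)))   [R4 at 1.2.2]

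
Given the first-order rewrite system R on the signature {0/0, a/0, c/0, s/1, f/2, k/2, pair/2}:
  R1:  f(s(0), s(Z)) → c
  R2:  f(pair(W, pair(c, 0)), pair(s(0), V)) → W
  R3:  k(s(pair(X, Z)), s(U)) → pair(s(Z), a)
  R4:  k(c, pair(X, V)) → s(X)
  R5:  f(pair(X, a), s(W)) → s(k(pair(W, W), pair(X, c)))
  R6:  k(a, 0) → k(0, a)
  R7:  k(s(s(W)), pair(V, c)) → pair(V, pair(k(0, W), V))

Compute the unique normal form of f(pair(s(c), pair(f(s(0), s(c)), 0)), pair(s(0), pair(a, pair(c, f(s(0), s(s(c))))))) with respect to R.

s(c)

1. f(pair(s(c), pair(f(s(0), s(c)), 0)), pair(s(0), pair(a, pair(c, f(s(0), s(s(c)))))))  →  f(pair(s(c), pair(c, 0)), pair(s(0), pair(a, pair(c, f(s(0), s(s(c)))))))   [R1 at 1.2.1]
2. f(pair(s(c), pair(c, 0)), pair(s(0), pair(a, pair(c, f(s(0), s(s(c)))))))  →  s(c)   [R2 at ε]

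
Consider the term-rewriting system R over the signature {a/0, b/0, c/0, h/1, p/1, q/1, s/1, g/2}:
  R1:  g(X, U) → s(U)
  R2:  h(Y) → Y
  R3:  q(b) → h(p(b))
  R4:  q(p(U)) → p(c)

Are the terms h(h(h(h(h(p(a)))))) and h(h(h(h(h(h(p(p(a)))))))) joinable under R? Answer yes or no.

no — NF(t₁) = p(a), NF(t₂) = p(p(a))

Reduce t₁ = h(h(h(h(h(p(a)))))):
1. h(h(h(h(h(p(a))))))  →  h(h(h(h(p(a)))))   [R2 at ε]
2. h(h(h(h(p(a)))))  →  h(h(h(p(a))))   [R2 at ε]
3. h(h(h(p(a))))  →  h(h(p(a)))   [R2 at ε]
4. h(h(p(a)))  →  h(p(a))   [R2 at ε]
5. h(p(a))  →  p(a)   [R2 at ε]

Reduce t₂ = h(h(h(h(h(h(p(p(a)))))))):
1. h(h(h(h(h(h(p(p(a))))))))  →  h(h(h(h(h(p(p(a)))))))   [R2 at ε]
2. h(h(h(h(h(p(p(a)))))))  →  h(h(h(h(p(p(a))))))   [R2 at ε]
3. h(h(h(h(p(p(a))))))  →  h(h(h(p(p(a)))))   [R2 at ε]
4. h(h(h(p(p(a)))))  →  h(h(p(p(a))))   [R2 at ε]
5. h(h(p(p(a))))  →  h(p(p(a)))   [R2 at ε]
6. h(p(p(a)))  →  p(p(a))   [R2 at ε]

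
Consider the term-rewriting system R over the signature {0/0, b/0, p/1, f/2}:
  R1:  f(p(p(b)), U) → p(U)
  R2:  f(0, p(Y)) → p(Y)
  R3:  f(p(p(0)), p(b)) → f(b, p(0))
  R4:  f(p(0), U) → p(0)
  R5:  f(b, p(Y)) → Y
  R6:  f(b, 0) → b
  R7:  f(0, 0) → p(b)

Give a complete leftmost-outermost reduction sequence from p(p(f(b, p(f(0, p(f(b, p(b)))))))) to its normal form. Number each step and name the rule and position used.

1. p(p(f(b, p(f(0, p(f(b, p(b))))))))  →  p(p(f(0, p(f(b, p(b))))))   [R5 at 1.1]
2. p(p(f(0, p(f(b, p(b))))))  →  p(p(p(f(b, p(b)))))   [R2 at 1.1]
3. p(p(p(f(b, p(b)))))  →  p(p(p(b)))   [R5 at 1.1.1]

p(p(p(b)))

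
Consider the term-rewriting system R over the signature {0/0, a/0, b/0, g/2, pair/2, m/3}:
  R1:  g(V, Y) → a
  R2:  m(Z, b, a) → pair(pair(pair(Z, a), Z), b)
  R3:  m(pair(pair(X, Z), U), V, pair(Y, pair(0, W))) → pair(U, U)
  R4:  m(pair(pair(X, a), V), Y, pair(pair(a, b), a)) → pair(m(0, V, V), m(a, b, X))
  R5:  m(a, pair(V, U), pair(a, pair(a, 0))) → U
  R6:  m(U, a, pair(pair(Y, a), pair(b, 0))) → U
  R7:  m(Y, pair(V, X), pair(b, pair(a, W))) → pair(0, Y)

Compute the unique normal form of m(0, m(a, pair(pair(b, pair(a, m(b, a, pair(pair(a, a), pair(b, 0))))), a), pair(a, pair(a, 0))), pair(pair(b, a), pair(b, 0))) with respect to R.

1. m(0, m(a, pair(pair(b, pair(a, m(b, a, pair(pair(a, a), pair(b, 0))))), a), pair(a, pair(a, 0))), pair(pair(b, a), pair(b, 0)))  →  m(0, a, pair(pair(b, a), pair(b, 0)))   [R5 at 2]
2. m(0, a, pair(pair(b, a), pair(b, 0)))  →  0   [R6 at ε]

0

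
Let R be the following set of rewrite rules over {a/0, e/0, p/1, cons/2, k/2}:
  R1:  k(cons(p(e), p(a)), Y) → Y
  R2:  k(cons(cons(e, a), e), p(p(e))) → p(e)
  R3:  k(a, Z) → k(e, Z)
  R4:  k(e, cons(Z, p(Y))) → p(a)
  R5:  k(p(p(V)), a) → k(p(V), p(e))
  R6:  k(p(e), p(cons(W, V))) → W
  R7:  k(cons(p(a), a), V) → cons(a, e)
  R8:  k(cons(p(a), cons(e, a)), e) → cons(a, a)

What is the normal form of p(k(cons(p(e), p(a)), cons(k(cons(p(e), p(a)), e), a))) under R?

1. p(k(cons(p(e), p(a)), cons(k(cons(p(e), p(a)), e), a)))  →  p(cons(k(cons(p(e), p(a)), e), a))   [R1 at 1]
2. p(cons(k(cons(p(e), p(a)), e), a))  →  p(cons(e, a))   [R1 at 1.1]

p(cons(e, a))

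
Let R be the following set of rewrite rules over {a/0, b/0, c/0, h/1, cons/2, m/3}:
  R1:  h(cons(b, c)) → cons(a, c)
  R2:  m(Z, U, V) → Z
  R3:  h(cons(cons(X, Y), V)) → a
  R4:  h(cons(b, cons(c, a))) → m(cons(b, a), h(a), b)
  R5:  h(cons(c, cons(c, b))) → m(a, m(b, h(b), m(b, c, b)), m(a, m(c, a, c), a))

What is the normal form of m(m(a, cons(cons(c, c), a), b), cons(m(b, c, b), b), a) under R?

1. m(m(a, cons(cons(c, c), a), b), cons(m(b, c, b), b), a)  →  m(a, cons(cons(c, c), a), b)   [R2 at ε]
2. m(a, cons(cons(c, c), a), b)  →  a   [R2 at ε]

a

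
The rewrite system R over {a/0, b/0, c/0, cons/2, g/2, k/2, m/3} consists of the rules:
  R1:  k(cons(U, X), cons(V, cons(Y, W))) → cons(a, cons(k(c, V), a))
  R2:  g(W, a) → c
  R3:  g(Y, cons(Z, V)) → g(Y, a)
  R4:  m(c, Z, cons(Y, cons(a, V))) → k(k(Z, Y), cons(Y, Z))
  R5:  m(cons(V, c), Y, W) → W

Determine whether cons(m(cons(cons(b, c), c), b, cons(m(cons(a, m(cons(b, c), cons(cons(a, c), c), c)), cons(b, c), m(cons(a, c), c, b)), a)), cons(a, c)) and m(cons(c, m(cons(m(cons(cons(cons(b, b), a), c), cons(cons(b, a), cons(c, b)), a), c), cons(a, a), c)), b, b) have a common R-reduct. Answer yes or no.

Reduce t₁ = cons(m(cons(cons(b, c), c), b, cons(m(cons(a, m(cons(b, c), cons(cons(a, c), c), c)), cons(b, c), m(cons(a, c), c, b)), a)), cons(a, c)):
1. cons(m(cons(cons(b, c), c), b, cons(m(cons(a, m(cons(b, c), cons(cons(a, c), c), c)), cons(b, c), m(cons(a, c), c, b)), a)), cons(a, c))  →  cons(cons(m(cons(a, m(cons(b, c), cons(cons(a, c), c), c)), cons(b, c), m(cons(a, c), c, b)), a), cons(a, c))   [R5 at 1]
2. cons(cons(m(cons(a, m(cons(b, c), cons(cons(a, c), c), c)), cons(b, c), m(cons(a, c), c, b)), a), cons(a, c))  →  cons(cons(m(cons(a, c), cons(b, c), m(cons(a, c), c, b)), a), cons(a, c))   [R5 at 1.1.1.2]
3. cons(cons(m(cons(a, c), cons(b, c), m(cons(a, c), c, b)), a), cons(a, c))  →  cons(cons(m(cons(a, c), c, b), a), cons(a, c))   [R5 at 1.1]
4. cons(cons(m(cons(a, c), c, b), a), cons(a, c))  →  cons(cons(b, a), cons(a, c))   [R5 at 1.1]

Reduce t₂ = m(cons(c, m(cons(m(cons(cons(cons(b, b), a), c), cons(cons(b, a), cons(c, b)), a), c), cons(a, a), c)), b, b):
1. m(cons(c, m(cons(m(cons(cons(cons(b, b), a), c), cons(cons(b, a), cons(c, b)), a), c), cons(a, a), c)), b, b)  →  m(cons(c, c), b, b)   [R5 at 1.2]
2. m(cons(c, c), b, b)  →  b   [R5 at ε]

no — NF(t₁) = cons(cons(b, a), cons(a, c)), NF(t₂) = b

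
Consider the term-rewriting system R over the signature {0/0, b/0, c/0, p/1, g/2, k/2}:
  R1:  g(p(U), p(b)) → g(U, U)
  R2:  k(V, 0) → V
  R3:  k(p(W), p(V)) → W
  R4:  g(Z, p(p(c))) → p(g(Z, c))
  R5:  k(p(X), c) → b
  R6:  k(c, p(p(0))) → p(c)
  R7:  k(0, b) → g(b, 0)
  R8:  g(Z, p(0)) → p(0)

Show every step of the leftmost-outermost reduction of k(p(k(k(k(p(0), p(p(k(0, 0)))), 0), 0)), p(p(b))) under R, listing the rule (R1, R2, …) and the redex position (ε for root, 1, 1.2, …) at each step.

0

1. k(p(k(k(k(p(0), p(p(k(0, 0)))), 0), 0)), p(p(b)))  →  k(k(k(p(0), p(p(k(0, 0)))), 0), 0)   [R3 at ε]
2. k(k(k(p(0), p(p(k(0, 0)))), 0), 0)  →  k(k(p(0), p(p(k(0, 0)))), 0)   [R2 at ε]
3. k(k(p(0), p(p(k(0, 0)))), 0)  →  k(p(0), p(p(k(0, 0))))   [R2 at ε]
4. k(p(0), p(p(k(0, 0))))  →  0   [R3 at ε]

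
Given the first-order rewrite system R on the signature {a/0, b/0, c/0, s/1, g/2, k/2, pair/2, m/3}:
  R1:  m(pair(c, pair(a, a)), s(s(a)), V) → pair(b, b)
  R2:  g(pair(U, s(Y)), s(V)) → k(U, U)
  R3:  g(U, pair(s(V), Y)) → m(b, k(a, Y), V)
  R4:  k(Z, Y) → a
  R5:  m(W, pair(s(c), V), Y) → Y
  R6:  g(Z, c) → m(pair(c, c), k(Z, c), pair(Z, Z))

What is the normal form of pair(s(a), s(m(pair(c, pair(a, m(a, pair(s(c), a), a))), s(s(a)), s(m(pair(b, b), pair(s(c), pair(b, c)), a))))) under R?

1. pair(s(a), s(m(pair(c, pair(a, m(a, pair(s(c), a), a))), s(s(a)), s(m(pair(b, b), pair(s(c), pair(b, c)), a)))))  →  pair(s(a), s(m(pair(c, pair(a, a)), s(s(a)), s(m(pair(b, b), pair(s(c), pair(b, c)), a)))))   [R5 at 2.1.1.2.2]
2. pair(s(a), s(m(pair(c, pair(a, a)), s(s(a)), s(m(pair(b, b), pair(s(c), pair(b, c)), a)))))  →  pair(s(a), s(pair(b, b)))   [R1 at 2.1]

pair(s(a), s(pair(b, b)))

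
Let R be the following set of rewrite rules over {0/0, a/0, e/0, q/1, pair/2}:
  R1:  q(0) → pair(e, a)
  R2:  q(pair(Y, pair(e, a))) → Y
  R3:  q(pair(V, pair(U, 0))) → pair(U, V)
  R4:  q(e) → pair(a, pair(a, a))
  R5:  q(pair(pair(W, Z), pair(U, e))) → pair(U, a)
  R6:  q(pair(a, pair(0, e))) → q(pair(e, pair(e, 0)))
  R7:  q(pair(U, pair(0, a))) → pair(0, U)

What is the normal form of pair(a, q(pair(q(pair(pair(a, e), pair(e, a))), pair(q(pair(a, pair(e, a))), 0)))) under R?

pair(a, pair(a, pair(a, e)))

1. pair(a, q(pair(q(pair(pair(a, e), pair(e, a))), pair(q(pair(a, pair(e, a))), 0))))  →  pair(a, pair(q(pair(a, pair(e, a))), q(pair(pair(a, e), pair(e, a)))))   [R3 at 2]
2. pair(a, pair(q(pair(a, pair(e, a))), q(pair(pair(a, e), pair(e, a)))))  →  pair(a, pair(a, q(pair(pair(a, e), pair(e, a)))))   [R2 at 2.1]
3. pair(a, pair(a, q(pair(pair(a, e), pair(e, a)))))  →  pair(a, pair(a, pair(a, e)))   [R2 at 2.2]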